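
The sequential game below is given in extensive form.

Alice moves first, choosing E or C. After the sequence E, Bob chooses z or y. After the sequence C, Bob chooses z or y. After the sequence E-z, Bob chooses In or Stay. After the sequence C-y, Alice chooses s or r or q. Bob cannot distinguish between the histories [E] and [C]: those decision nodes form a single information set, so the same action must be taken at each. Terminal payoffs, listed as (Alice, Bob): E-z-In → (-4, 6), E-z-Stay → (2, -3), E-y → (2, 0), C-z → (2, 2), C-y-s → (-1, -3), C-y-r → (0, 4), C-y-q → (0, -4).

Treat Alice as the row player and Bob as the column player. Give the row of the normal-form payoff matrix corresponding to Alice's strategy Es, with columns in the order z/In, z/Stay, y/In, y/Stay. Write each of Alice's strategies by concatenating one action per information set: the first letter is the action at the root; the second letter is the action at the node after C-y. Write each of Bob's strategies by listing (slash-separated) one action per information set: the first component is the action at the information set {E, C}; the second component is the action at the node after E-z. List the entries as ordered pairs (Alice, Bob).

(-4,6) (2,-3) (2,0) (2,0)

vs z/In: Alice plays E → Bob plays z at [E] → Bob plays In at [E-z] → (-4, 6)
vs z/Stay: Alice plays E → Bob plays z at [E] → Bob plays Stay at [E-z] → (2, -3)
vs y/In: Alice plays E → Bob plays y at [E] → (2, 0)
vs y/Stay: Alice plays E → Bob plays y at [E] → (2, 0)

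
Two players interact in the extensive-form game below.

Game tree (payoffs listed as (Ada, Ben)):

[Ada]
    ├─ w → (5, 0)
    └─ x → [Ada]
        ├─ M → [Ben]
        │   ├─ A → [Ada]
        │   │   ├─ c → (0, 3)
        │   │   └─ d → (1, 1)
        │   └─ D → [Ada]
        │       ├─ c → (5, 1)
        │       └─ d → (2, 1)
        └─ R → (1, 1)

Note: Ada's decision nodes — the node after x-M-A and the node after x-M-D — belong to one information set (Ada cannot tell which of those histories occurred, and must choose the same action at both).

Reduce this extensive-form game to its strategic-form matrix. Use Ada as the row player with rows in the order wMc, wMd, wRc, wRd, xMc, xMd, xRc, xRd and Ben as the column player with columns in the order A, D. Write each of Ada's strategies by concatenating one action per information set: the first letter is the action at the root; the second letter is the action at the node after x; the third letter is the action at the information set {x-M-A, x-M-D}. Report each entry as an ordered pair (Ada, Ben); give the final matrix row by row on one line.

            A        D
 wMc    (5,0)    (5,0)
 wMd    (5,0)    (5,0)
 wRc    (5,0)    (5,0)
 wRd    (5,0)    (5,0)
 xMc    (0,3)    (5,1)
 xMd    (1,1)    (2,1)
 xRc    (1,1)    (1,1)
 xRd    (1,1)    (1,1)

wMc: (5,0) (5,0) | wMd: (5,0) (5,0) | wRc: (5,0) (5,0) | wRd: (5,0) (5,0) | xMc: (0,3) (5,1) | xMd: (1,1) (2,1) | xRc: (1,1) (1,1) | xRd: (1,1) (1,1)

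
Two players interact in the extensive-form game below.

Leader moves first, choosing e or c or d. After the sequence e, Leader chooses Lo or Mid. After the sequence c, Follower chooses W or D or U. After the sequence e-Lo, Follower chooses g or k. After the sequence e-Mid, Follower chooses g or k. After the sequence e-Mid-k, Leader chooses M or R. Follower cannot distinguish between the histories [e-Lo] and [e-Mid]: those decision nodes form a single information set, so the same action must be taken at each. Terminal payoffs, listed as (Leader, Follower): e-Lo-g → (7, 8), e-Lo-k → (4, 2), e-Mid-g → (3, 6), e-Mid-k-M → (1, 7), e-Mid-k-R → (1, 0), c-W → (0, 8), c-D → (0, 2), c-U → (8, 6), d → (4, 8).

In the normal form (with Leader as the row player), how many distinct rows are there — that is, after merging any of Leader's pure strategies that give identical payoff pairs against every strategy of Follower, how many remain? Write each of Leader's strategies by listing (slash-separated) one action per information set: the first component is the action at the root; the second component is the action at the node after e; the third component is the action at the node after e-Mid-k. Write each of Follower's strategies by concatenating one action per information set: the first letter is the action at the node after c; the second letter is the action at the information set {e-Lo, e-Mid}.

5

Leader has 12 pure strategies: e/Lo/M, e/Lo/R, e/Mid/M, e/Mid/R, c/Lo/M, c/Lo/R, c/Mid/M, c/Mid/R, d/Lo/M, d/Lo/R, d/Mid/M, d/Mid/R. Columns: Wg, Wk, Dg, Dk, Ug, Uk.
{e/Lo/M, e/Lo/R} → row (7,8) (4,2) (7,8) (4,2) (7,8) (4,2)
{e/Mid/M} → row (3,6) (1,7) (3,6) (1,7) (3,6) (1,7)
{e/Mid/R} → row (3,6) (1,0) (3,6) (1,0) (3,6) (1,0)
{c/Lo/M, c/Lo/R, c/Mid/M, c/Mid/R} → row (0,8) (0,8) (0,2) (0,2) (8,6) (8,6)
{d/Lo/M, d/Lo/R, d/Mid/M, d/Mid/R} → row (4,8) (4,8) (4,8) (4,8) (4,8) (4,8)
That's 5 distinct rows out of 12 strategies.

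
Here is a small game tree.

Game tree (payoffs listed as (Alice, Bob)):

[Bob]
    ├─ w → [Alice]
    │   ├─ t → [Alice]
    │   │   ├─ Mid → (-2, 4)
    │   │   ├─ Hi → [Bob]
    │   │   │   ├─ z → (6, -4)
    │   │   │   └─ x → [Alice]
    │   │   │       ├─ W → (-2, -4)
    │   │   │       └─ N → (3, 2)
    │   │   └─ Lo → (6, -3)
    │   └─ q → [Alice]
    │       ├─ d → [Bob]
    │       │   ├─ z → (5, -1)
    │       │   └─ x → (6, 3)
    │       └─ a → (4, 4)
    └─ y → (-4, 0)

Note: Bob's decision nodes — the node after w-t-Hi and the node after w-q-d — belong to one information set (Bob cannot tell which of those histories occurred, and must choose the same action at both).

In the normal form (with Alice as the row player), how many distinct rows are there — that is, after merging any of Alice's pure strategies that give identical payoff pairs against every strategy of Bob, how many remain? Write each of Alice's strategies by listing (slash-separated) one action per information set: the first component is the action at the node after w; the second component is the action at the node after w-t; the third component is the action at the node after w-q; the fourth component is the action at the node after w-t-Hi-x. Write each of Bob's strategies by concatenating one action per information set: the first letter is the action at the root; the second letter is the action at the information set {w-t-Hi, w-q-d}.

6

Alice has 24 pure strategies: t/Mid/d/W, t/Mid/d/N, t/Mid/a/W, t/Mid/a/N, t/Hi/d/W, t/Hi/d/N, t/Hi/a/W, t/Hi/a/N, t/Lo/d/W, t/Lo/d/N, t/Lo/a/W, t/Lo/a/N, q/Mid/d/W, q/Mid/d/N, q/Mid/a/W, q/Mid/a/N, q/Hi/d/W, q/Hi/d/N, q/Hi/a/W, q/Hi/a/N, q/Lo/d/W, q/Lo/d/N, q/Lo/a/W, q/Lo/a/N. Columns: wz, wx, yz, yx.
{t/Mid/d/W, t/Mid/d/N, t/Mid/a/W, t/Mid/a/N} → row (-2,4) (-2,4) (-4,0) (-4,0)
{t/Hi/d/W, t/Hi/a/W} → row (6,-4) (-2,-4) (-4,0) (-4,0)
{t/Hi/d/N, t/Hi/a/N} → row (6,-4) (3,2) (-4,0) (-4,0)
{t/Lo/d/W, t/Lo/d/N, t/Lo/a/W, t/Lo/a/N} → row (6,-3) (6,-3) (-4,0) (-4,0)
{q/Mid/d/W, q/Mid/d/N, q/Hi/d/W, q/Hi/d/N, q/Lo/d/W, q/Lo/d/N} → row (5,-1) (6,3) (-4,0) (-4,0)
{q/Mid/a/W, q/Mid/a/N, q/Hi/a/W, q/Hi/a/N, q/Lo/a/W, q/Lo/a/N} → row (4,4) (4,4) (-4,0) (-4,0)
That's 6 distinct rows out of 24 strategies.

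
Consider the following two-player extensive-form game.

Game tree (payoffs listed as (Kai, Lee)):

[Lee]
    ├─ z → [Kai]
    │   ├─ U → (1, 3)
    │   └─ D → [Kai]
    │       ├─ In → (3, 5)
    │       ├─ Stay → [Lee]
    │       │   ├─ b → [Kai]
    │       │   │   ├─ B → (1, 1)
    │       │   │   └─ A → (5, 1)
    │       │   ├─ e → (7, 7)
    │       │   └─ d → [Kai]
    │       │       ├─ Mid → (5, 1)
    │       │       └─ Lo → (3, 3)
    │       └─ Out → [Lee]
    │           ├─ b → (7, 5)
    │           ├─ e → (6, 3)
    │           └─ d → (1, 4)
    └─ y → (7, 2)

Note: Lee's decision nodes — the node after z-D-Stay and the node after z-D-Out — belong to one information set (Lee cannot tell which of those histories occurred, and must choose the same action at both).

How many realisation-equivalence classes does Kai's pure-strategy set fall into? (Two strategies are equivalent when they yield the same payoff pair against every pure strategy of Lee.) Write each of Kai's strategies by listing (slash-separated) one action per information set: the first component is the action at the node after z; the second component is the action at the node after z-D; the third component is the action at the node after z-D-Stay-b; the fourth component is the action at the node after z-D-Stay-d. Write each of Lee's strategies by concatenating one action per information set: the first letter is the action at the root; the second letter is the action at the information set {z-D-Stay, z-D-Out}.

7

Kai has 24 pure strategies: U/In/B/Mid, U/In/B/Lo, U/In/A/Mid, U/In/A/Lo, U/Stay/B/Mid, U/Stay/B/Lo, U/Stay/A/Mid, U/Stay/A/Lo, U/Out/B/Mid, U/Out/B/Lo, U/Out/A/Mid, U/Out/A/Lo, D/In/B/Mid, D/In/B/Lo, D/In/A/Mid, D/In/A/Lo, D/Stay/B/Mid, D/Stay/B/Lo, D/Stay/A/Mid, D/Stay/A/Lo, D/Out/B/Mid, D/Out/B/Lo, D/Out/A/Mid, D/Out/A/Lo. Columns: zb, ze, zd, yb, ye, yd.
{U/In/B/Mid, U/In/B/Lo, U/In/A/Mid, U/In/A/Lo, U/Stay/B/Mid, U/Stay/B/Lo, U/Stay/A/Mid, U/Stay/A/Lo, U/Out/B/Mid, U/Out/B/Lo, U/Out/A/Mid, U/Out/A/Lo} → row (1,3) (1,3) (1,3) (7,2) (7,2) (7,2)
{D/In/B/Mid, D/In/B/Lo, D/In/A/Mid, D/In/A/Lo} → row (3,5) (3,5) (3,5) (7,2) (7,2) (7,2)
{D/Stay/B/Mid} → row (1,1) (7,7) (5,1) (7,2) (7,2) (7,2)
{D/Stay/B/Lo} → row (1,1) (7,7) (3,3) (7,2) (7,2) (7,2)
{D/Stay/A/Mid} → row (5,1) (7,7) (5,1) (7,2) (7,2) (7,2)
{D/Stay/A/Lo} → row (5,1) (7,7) (3,3) (7,2) (7,2) (7,2)
{D/Out/B/Mid, D/Out/B/Lo, D/Out/A/Mid, D/Out/A/Lo} → row (7,5) (6,3) (1,4) (7,2) (7,2) (7,2)
That's 7 distinct rows out of 24 strategies.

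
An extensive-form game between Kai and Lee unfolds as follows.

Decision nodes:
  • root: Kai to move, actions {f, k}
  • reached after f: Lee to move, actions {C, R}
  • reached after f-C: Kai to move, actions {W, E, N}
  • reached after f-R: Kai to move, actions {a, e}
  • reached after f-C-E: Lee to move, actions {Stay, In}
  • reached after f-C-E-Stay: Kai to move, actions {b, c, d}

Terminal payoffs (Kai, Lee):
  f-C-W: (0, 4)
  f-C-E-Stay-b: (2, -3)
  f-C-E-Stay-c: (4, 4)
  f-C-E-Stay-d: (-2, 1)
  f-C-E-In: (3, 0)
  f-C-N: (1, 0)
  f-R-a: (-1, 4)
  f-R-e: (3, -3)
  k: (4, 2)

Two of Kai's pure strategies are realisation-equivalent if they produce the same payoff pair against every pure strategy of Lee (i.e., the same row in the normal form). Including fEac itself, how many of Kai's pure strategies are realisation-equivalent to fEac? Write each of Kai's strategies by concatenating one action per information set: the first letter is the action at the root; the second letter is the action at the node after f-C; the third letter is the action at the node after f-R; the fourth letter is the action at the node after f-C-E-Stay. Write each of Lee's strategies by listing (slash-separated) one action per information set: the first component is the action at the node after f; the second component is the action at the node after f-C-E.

Row for fEac (columns C/Stay, C/In, R/Stay, R/In): (4,4) (3,0) (-1,4) (-1,4).
Every one of Kai's information sets is on the play path for some reply by Lee when Kai follows fEac.
Changing the action at any of them therefore changes at least one column, so only fEac itself gives this row.

1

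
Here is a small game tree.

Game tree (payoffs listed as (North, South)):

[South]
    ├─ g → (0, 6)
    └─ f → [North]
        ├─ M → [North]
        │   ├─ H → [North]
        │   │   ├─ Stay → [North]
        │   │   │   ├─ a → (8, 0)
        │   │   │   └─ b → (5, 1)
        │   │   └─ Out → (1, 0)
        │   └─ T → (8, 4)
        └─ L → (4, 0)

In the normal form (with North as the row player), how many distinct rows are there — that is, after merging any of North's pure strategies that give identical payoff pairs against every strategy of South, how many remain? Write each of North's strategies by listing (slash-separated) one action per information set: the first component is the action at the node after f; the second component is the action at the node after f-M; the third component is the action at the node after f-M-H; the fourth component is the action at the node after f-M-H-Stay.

North has 16 pure strategies: M/H/Stay/a, M/H/Stay/b, M/H/Out/a, M/H/Out/b, M/T/Stay/a, M/T/Stay/b, M/T/Out/a, M/T/Out/b, L/H/Stay/a, L/H/Stay/b, L/H/Out/a, L/H/Out/b, L/T/Stay/a, L/T/Stay/b, L/T/Out/a, L/T/Out/b. Columns: g, f.
{M/H/Stay/a} → row (0,6) (8,0)
{M/H/Stay/b} → row (0,6) (5,1)
{M/H/Out/a, M/H/Out/b} → row (0,6) (1,0)
{M/T/Stay/a, M/T/Stay/b, M/T/Out/a, M/T/Out/b} → row (0,6) (8,4)
{L/H/Stay/a, L/H/Stay/b, L/H/Out/a, L/H/Out/b, L/T/Stay/a, L/T/Stay/b, L/T/Out/a, L/T/Out/b} → row (0,6) (4,0)
That's 5 distinct rows out of 16 strategies.

5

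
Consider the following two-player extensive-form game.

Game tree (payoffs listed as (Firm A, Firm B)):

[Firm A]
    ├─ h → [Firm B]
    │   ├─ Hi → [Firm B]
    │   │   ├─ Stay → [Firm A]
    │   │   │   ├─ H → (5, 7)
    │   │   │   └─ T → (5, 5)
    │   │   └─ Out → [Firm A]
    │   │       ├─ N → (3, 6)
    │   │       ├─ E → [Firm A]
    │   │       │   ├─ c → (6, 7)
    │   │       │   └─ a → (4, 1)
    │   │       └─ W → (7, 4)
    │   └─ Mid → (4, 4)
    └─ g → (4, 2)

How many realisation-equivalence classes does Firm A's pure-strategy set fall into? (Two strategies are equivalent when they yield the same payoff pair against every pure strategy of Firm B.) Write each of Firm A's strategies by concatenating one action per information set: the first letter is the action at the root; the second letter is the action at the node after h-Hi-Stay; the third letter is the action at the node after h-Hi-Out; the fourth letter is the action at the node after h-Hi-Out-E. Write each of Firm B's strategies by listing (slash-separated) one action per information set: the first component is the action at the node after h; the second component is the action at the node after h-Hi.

Firm A has 24 pure strategies: hHNc, hHNa, hHEc, hHEa, hHWc, hHWa, hTNc, hTNa, hTEc, hTEa, hTWc, hTWa, gHNc, gHNa, gHEc, gHEa, gHWc, gHWa, gTNc, gTNa, gTEc, gTEa, gTWc, gTWa. Columns: Hi/Stay, Hi/Out, Mid/Stay, Mid/Out.
{hHNc, hHNa} → row (5,7) (3,6) (4,4) (4,4)
{hHEc} → row (5,7) (6,7) (4,4) (4,4)
{hHEa} → row (5,7) (4,1) (4,4) (4,4)
{hHWc, hHWa} → row (5,7) (7,4) (4,4) (4,4)
{hTNc, hTNa} → row (5,5) (3,6) (4,4) (4,4)
{hTEc} → row (5,5) (6,7) (4,4) (4,4)
{hTEa} → row (5,5) (4,1) (4,4) (4,4)
{hTWc, hTWa} → row (5,5) (7,4) (4,4) (4,4)
{gHNc, gHNa, gHEc, gHEa, gHWc, gHWa, gTNc, gTNa, gTEc, gTEa, gTWc, gTWa} → row (4,2) (4,2) (4,2) (4,2)
That's 9 distinct rows out of 24 strategies.

9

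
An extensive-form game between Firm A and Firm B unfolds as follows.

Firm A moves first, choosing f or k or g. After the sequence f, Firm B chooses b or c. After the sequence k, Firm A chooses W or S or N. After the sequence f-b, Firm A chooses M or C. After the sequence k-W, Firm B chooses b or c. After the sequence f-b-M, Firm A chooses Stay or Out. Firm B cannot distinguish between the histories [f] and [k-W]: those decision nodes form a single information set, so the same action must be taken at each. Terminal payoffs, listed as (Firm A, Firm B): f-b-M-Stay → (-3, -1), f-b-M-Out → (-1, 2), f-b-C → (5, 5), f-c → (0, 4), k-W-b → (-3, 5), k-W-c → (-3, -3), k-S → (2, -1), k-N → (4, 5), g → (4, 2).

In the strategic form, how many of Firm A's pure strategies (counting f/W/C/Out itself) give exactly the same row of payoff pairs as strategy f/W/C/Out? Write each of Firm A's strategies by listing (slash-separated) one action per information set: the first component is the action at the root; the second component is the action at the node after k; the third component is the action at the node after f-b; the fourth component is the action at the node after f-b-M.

6

Row for f/W/C/Out (columns b, c): (5,5) (0,4).
Under f/W/C/Out, Firm A's choice at the node after k and at the node after f-b-M can never be reached regardless of what Firm B does, so varying those choices leaves every outcome unchanged.
Holding the reachable choices fixed and varying the unreachable ones freely already gives 3 × 2 = 6 equivalent strategies.
No other strategy reproduces this row, so those 6 are the full class: f/W/C/Stay, f/W/C/Out, f/S/C/Stay, f/S/C/Out, f/N/C/Stay, f/N/C/Out.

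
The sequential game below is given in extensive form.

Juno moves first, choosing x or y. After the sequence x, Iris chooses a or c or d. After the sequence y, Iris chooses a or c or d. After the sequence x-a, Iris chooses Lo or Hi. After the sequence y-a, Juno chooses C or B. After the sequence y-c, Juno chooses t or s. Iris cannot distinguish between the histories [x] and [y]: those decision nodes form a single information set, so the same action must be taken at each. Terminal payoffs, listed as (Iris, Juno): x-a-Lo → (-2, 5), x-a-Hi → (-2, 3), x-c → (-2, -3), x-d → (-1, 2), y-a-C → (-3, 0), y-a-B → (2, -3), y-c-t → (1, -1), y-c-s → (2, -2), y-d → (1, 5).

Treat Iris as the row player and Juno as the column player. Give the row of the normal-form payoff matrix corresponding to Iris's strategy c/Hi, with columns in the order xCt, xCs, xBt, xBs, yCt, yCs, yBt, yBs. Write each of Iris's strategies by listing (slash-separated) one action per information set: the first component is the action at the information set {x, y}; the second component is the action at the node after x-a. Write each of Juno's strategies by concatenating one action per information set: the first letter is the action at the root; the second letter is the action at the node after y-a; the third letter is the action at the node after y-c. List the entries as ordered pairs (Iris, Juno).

vs xCt: Juno plays x → Iris plays c at [x] → (-2, -3)
vs xCs: Juno plays x → Iris plays c at [x] → (-2, -3)
vs xBt: Juno plays x → Iris plays c at [x] → (-2, -3)
vs xBs: Juno plays x → Iris plays c at [x] → (-2, -3)
vs yCt: Juno plays y → Iris plays c at [y] → Juno plays t at [y-c] → (1, -1)
vs yCs: Juno plays y → Iris plays c at [y] → Juno plays s at [y-c] → (2, -2)
vs yBt: Juno plays y → Iris plays c at [y] → Juno plays t at [y-c] → (1, -1)
vs yBs: Juno plays y → Iris plays c at [y] → Juno plays s at [y-c] → (2, -2)

(-2,-3) (-2,-3) (-2,-3) (-2,-3) (1,-1) (2,-2) (1,-1) (2,-2)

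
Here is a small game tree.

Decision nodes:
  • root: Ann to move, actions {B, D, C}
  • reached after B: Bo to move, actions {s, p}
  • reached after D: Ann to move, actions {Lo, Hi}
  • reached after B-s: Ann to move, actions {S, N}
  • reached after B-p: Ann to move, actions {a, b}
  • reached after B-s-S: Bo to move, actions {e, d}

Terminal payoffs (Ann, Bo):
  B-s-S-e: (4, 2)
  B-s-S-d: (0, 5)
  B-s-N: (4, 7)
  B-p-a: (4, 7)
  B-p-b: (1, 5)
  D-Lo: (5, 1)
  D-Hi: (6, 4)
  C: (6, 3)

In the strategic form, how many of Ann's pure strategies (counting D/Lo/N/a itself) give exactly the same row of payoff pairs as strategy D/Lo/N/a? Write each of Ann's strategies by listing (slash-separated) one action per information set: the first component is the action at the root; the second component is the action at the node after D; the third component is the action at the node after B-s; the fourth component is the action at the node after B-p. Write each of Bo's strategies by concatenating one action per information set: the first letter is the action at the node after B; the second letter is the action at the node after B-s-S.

4

Row for D/Lo/N/a (columns se, sd, pe, pd): (5,1) (5,1) (5,1) (5,1).
Under D/Lo/N/a, Ann's choice at the node after B-s and at the node after B-p can never be reached regardless of what Bo does, so varying those choices leaves every outcome unchanged.
Holding the reachable choices fixed and varying the unreachable ones freely already gives 2 × 2 = 4 equivalent strategies.
No other strategy reproduces this row, so those 4 are the full class: D/Lo/S/a, D/Lo/S/b, D/Lo/N/a, D/Lo/N/b.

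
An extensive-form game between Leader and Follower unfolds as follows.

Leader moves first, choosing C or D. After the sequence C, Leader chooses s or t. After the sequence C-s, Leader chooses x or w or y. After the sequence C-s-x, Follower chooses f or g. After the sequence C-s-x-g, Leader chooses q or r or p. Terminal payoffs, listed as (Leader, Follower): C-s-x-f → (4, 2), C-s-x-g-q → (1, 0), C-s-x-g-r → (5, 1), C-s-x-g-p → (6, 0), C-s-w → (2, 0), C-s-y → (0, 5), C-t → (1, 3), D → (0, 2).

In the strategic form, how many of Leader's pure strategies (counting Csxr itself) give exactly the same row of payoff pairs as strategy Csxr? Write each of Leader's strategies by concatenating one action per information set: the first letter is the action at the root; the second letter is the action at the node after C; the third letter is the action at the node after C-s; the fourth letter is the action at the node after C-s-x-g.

Row for Csxr (columns f, g): (4,2) (5,1).
Every one of Leader's information sets is on the play path for some reply by Follower when Leader follows Csxr.
Changing the action at any of them therefore changes at least one column, so only Csxr itself gives this row.

1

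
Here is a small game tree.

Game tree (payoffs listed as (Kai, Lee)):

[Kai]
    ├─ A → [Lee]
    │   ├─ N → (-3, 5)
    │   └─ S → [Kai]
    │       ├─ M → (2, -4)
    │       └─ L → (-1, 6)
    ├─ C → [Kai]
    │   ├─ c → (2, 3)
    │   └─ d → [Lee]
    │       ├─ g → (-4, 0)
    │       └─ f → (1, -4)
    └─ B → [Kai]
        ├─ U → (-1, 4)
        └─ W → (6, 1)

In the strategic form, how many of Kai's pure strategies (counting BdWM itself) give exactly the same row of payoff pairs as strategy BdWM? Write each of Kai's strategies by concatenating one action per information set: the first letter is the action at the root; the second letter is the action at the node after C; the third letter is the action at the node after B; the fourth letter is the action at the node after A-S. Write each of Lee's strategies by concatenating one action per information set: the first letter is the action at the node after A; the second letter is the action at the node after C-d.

Row for BdWM (columns Ng, Nf, Sg, Sf): (6,1) (6,1) (6,1) (6,1).
Under BdWM, Kai's choice at the node after C and at the node after A-S can never be reached regardless of what Lee does, so varying those choices leaves every outcome unchanged.
Holding the reachable choices fixed and varying the unreachable ones freely already gives 2 × 2 = 4 equivalent strategies.
No other strategy reproduces this row, so those 4 are the full class: BcWM, BcWL, BdWM, BdWL.

4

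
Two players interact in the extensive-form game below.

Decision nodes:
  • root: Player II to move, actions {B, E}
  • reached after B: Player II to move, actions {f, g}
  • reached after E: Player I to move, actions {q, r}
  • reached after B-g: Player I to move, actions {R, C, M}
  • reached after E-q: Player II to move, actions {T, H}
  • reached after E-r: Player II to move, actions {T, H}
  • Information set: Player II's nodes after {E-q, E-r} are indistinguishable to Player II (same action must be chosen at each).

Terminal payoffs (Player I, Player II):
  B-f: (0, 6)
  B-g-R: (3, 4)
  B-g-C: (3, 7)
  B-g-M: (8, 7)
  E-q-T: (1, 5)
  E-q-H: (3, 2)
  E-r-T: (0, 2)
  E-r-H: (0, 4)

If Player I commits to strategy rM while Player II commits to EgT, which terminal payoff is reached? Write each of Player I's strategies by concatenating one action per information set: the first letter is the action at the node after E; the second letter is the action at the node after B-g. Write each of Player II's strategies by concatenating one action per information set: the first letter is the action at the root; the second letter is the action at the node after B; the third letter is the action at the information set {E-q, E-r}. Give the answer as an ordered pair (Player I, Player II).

Trace the play path from the root:
  Player II plays E
  Player I plays r at [E]
  Player II plays T at [E-r]
→ terminal payoff (0, 2).
(Player I's choice at the node after B-g is never reached on this path, so it doesn't affect the outcome.)

(0, 2)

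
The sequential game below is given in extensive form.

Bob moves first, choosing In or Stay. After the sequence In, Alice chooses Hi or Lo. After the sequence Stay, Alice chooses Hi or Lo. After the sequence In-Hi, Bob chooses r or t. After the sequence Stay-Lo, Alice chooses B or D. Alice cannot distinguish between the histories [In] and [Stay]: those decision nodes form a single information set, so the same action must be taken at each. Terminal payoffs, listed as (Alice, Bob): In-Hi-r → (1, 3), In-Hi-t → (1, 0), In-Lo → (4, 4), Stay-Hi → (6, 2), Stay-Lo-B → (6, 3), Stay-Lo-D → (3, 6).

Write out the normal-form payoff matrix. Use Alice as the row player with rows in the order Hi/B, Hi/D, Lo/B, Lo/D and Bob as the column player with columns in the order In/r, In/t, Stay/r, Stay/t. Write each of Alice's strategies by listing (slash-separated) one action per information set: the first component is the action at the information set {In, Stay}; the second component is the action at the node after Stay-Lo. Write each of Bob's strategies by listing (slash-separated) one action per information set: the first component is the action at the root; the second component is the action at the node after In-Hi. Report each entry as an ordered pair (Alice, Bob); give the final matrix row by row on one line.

Hi/B: (1,3) (1,0) (6,2) (6,2) | Hi/D: (1,3) (1,0) (6,2) (6,2) | Lo/B: (4,4) (4,4) (6,3) (6,3) | Lo/D: (4,4) (4,4) (3,6) (3,6)

         In/r     In/t   Stay/r   Stay/t
Hi/B    (1,3)    (1,0)    (6,2)    (6,2)
Hi/D    (1,3)    (1,0)    (6,2)    (6,2)
Lo/B    (4,4)    (4,4)    (6,3)    (6,3)
Lo/D    (4,4)    (4,4)    (3,6)    (3,6)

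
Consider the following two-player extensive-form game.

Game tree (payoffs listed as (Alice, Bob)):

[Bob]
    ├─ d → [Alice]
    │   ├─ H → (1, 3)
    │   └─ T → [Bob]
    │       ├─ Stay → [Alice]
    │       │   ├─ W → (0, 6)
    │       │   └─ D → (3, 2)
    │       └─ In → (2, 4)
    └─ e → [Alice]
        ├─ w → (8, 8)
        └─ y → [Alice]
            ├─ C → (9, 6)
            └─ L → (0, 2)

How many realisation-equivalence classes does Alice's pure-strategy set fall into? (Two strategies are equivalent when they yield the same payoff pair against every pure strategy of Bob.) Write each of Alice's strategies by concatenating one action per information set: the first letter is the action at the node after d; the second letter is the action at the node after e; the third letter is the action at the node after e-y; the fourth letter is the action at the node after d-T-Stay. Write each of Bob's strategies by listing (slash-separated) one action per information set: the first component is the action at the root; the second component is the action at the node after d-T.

9

Alice has 16 pure strategies: HwCW, HwCD, HwLW, HwLD, HyCW, HyCD, HyLW, HyLD, TwCW, TwCD, TwLW, TwLD, TyCW, TyCD, TyLW, TyLD. Columns: d/Stay, d/In, e/Stay, e/In.
{HwCW, HwCD, HwLW, HwLD} → row (1,3) (1,3) (8,8) (8,8)
{HyCW, HyCD} → row (1,3) (1,3) (9,6) (9,6)
{HyLW, HyLD} → row (1,3) (1,3) (0,2) (0,2)
{TwCW, TwLW} → row (0,6) (2,4) (8,8) (8,8)
{TwCD, TwLD} → row (3,2) (2,4) (8,8) (8,8)
{TyCW} → row (0,6) (2,4) (9,6) (9,6)
{TyCD} → row (3,2) (2,4) (9,6) (9,6)
{TyLW} → row (0,6) (2,4) (0,2) (0,2)
{TyLD} → row (3,2) (2,4) (0,2) (0,2)
That's 9 distinct rows out of 16 strategies.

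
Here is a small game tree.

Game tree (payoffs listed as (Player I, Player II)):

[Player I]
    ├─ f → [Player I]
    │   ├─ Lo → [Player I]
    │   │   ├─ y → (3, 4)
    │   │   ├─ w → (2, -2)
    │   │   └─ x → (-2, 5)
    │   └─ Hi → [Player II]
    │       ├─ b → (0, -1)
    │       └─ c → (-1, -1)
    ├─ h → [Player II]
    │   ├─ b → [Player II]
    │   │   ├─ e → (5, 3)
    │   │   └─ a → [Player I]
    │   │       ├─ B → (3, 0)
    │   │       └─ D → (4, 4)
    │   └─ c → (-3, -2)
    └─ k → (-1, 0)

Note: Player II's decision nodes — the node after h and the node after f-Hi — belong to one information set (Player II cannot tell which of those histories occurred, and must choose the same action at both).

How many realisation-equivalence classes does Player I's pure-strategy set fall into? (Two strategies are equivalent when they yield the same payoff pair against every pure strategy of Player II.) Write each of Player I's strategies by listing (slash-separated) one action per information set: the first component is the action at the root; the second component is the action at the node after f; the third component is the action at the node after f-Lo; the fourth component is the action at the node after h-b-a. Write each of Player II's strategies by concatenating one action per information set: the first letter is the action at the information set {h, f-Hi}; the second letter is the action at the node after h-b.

7

Player I has 36 pure strategies: f/Lo/y/B, f/Lo/y/D, f/Lo/w/B, f/Lo/w/D, f/Lo/x/B, f/Lo/x/D, f/Hi/y/B, f/Hi/y/D, f/Hi/w/B, f/Hi/w/D, f/Hi/x/B, f/Hi/x/D, h/Lo/y/B, h/Lo/y/D, h/Lo/w/B, h/Lo/w/D, h/Lo/x/B, h/Lo/x/D, h/Hi/y/B, h/Hi/y/D, h/Hi/w/B, h/Hi/w/D, h/Hi/x/B, h/Hi/x/D, k/Lo/y/B, k/Lo/y/D, k/Lo/w/B, k/Lo/w/D, k/Lo/x/B, k/Lo/x/D, k/Hi/y/B, k/Hi/y/D, k/Hi/w/B, k/Hi/w/D, k/Hi/x/B, k/Hi/x/D. Columns: be, ba, ce, ca.
{f/Lo/y/B, f/Lo/y/D} → row (3,4) (3,4) (3,4) (3,4)
{f/Lo/w/B, f/Lo/w/D} → row (2,-2) (2,-2) (2,-2) (2,-2)
{f/Lo/x/B, f/Lo/x/D} → row (-2,5) (-2,5) (-2,5) (-2,5)
{f/Hi/y/B, f/Hi/y/D, f/Hi/w/B, f/Hi/w/D, f/Hi/x/B, f/Hi/x/D} → row (0,-1) (0,-1) (-1,-1) (-1,-1)
{h/Lo/y/B, h/Lo/w/B, h/Lo/x/B, h/Hi/y/B, h/Hi/w/B, h/Hi/x/B} → row (5,3) (3,0) (-3,-2) (-3,-2)
{h/Lo/y/D, h/Lo/w/D, h/Lo/x/D, h/Hi/y/D, h/Hi/w/D, h/Hi/x/D} → row (5,3) (4,4) (-3,-2) (-3,-2)
{k/Lo/y/B, k/Lo/y/D, k/Lo/w/B, k/Lo/w/D, k/Lo/x/B, k/Lo/x/D, k/Hi/y/B, k/Hi/y/D, k/Hi/w/B, k/Hi/w/D, k/Hi/x/B, k/Hi/x/D} → row (-1,0) (-1,0) (-1,0) (-1,0)
That's 7 distinct rows out of 36 strategies.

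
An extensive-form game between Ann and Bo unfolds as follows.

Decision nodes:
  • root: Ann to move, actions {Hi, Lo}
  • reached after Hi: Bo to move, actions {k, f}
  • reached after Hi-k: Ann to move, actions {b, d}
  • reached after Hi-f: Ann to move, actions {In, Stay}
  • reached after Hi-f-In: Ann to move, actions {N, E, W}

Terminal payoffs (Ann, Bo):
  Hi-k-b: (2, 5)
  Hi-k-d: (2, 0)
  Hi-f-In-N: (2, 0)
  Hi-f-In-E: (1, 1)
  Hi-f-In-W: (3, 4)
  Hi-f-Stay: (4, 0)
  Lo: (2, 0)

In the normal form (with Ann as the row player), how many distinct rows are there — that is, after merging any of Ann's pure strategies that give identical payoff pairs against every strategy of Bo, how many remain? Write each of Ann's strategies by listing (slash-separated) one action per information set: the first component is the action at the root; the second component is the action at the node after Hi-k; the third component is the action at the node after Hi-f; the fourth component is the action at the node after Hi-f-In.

Ann has 24 pure strategies: Hi/b/In/N, Hi/b/In/E, Hi/b/In/W, Hi/b/Stay/N, Hi/b/Stay/E, Hi/b/Stay/W, Hi/d/In/N, Hi/d/In/E, Hi/d/In/W, Hi/d/Stay/N, Hi/d/Stay/E, Hi/d/Stay/W, Lo/b/In/N, Lo/b/In/E, Lo/b/In/W, Lo/b/Stay/N, Lo/b/Stay/E, Lo/b/Stay/W, Lo/d/In/N, Lo/d/In/E, Lo/d/In/W, Lo/d/Stay/N, Lo/d/Stay/E, Lo/d/Stay/W. Columns: k, f.
{Hi/b/In/N} → row (2,5) (2,0)
{Hi/b/In/E} → row (2,5) (1,1)
{Hi/b/In/W} → row (2,5) (3,4)
{Hi/b/Stay/N, Hi/b/Stay/E, Hi/b/Stay/W} → row (2,5) (4,0)
{Hi/d/In/N, Lo/b/In/N, Lo/b/In/E, Lo/b/In/W, Lo/b/Stay/N, Lo/b/Stay/E, Lo/b/Stay/W, Lo/d/In/N, Lo/d/In/E, Lo/d/In/W, Lo/d/Stay/N, Lo/d/Stay/E, Lo/d/Stay/W} → row (2,0) (2,0)
{Hi/d/In/E} → row (2,0) (1,1)
{Hi/d/In/W} → row (2,0) (3,4)
{Hi/d/Stay/N, Hi/d/Stay/E, Hi/d/Stay/W} → row (2,0) (4,0)
That's 8 distinct rows out of 24 strategies.

8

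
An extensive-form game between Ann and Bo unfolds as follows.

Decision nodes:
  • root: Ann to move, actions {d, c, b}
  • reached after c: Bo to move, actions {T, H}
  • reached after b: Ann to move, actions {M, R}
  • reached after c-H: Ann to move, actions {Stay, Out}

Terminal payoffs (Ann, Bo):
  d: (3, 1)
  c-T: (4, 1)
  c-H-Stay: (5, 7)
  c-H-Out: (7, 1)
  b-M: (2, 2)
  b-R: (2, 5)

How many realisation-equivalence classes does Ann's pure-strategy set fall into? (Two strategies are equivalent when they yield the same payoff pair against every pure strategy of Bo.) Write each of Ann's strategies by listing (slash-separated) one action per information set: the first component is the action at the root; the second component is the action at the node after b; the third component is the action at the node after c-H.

Ann has 12 pure strategies: d/M/Stay, d/M/Out, d/R/Stay, d/R/Out, c/M/Stay, c/M/Out, c/R/Stay, c/R/Out, b/M/Stay, b/M/Out, b/R/Stay, b/R/Out. Columns: T, H.
{d/M/Stay, d/M/Out, d/R/Stay, d/R/Out} → row (3,1) (3,1)
{c/M/Stay, c/R/Stay} → row (4,1) (5,7)
{c/M/Out, c/R/Out} → row (4,1) (7,1)
{b/M/Stay, b/M/Out} → row (2,2) (2,2)
{b/R/Stay, b/R/Out} → row (2,5) (2,5)
That's 5 distinct rows out of 12 strategies.

5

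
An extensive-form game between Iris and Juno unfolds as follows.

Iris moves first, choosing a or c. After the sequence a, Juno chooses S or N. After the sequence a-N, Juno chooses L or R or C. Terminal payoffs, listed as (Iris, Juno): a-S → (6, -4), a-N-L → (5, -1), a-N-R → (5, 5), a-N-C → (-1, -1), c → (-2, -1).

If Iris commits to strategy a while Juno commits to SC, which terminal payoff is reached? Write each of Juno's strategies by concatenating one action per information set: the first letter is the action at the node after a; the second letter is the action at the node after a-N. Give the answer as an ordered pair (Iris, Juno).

(6, -4)

Trace the play path from the root:
  Iris plays a
  Juno plays S at [a]
→ terminal payoff (6, -4).
(Juno's choice at the node after a-N is never reached on this path, so it doesn't affect the outcome.)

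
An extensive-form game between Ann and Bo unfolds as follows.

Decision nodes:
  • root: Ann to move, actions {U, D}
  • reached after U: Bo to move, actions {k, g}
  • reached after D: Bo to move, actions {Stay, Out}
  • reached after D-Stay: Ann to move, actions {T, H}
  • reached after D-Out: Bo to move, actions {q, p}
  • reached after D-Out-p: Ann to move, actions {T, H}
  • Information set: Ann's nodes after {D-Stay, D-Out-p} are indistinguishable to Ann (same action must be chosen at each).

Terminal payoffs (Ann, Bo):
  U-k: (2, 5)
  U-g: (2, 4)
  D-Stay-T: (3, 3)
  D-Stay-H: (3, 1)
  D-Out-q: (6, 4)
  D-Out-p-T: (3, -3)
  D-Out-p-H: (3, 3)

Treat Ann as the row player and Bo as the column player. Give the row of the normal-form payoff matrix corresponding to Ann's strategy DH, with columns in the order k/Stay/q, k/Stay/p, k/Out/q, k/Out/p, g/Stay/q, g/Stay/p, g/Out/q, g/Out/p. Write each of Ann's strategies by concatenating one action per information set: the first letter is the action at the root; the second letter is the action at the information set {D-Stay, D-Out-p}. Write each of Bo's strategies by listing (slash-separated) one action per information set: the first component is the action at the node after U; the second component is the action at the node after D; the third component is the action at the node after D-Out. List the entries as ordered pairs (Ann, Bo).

vs k/Stay/q: Ann plays D → Bo plays Stay at [D] → Ann plays H at [D-Stay] → (3, 1)
vs k/Stay/p: Ann plays D → Bo plays Stay at [D] → Ann plays H at [D-Stay] → (3, 1)
vs k/Out/q: Ann plays D → Bo plays Out at [D] → Bo plays q at [D-Out] → (6, 4)
vs k/Out/p: Ann plays D → Bo plays Out at [D] → Bo plays p at [D-Out] → Ann plays H at [D-Out-p] → (3, 3)
vs g/Stay/q: Ann plays D → Bo plays Stay at [D] → Ann plays H at [D-Stay] → (3, 1)
vs g/Stay/p: Ann plays D → Bo plays Stay at [D] → Ann plays H at [D-Stay] → (3, 1)
vs g/Out/q: Ann plays D → Bo plays Out at [D] → Bo plays q at [D-Out] → (6, 4)
vs g/Out/p: Ann plays D → Bo plays Out at [D] → Bo plays p at [D-Out] → Ann plays H at [D-Out-p] → (3, 3)

(3,1) (3,1) (6,4) (3,3) (3,1) (3,1) (6,4) (3,3)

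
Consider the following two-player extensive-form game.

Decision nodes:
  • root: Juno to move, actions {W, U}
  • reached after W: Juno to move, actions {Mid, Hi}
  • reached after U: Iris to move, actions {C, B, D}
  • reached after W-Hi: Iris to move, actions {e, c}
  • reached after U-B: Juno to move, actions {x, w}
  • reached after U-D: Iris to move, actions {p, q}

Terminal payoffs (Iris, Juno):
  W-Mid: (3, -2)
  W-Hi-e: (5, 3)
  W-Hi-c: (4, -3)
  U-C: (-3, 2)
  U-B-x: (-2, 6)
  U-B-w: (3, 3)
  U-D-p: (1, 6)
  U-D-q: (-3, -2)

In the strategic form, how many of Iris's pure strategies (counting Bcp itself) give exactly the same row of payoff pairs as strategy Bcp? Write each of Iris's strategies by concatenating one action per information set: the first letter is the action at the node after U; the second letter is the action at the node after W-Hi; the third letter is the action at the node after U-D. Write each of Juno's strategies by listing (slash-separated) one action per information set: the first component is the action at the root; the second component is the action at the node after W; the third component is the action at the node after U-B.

Row for Bcp (columns W/Mid/x, W/Mid/w, W/Hi/x, W/Hi/w, U/Mid/x, U/Mid/w, U/Hi/x, U/Hi/w): (3,-2) (3,-2) (4,-3) (4,-3) (-2,6) (3,3) (-2,6) (3,3).
Under Bcp, Iris's choice at the node after U-D can never be reached regardless of what Juno does, so varying those choices leaves every outcome unchanged.
Holding the reachable choices fixed and varying the unreachable one freely already gives 2 equivalent strategies.
No other strategy reproduces this row, so those 2 are the full class: Bcp, Bcq.

2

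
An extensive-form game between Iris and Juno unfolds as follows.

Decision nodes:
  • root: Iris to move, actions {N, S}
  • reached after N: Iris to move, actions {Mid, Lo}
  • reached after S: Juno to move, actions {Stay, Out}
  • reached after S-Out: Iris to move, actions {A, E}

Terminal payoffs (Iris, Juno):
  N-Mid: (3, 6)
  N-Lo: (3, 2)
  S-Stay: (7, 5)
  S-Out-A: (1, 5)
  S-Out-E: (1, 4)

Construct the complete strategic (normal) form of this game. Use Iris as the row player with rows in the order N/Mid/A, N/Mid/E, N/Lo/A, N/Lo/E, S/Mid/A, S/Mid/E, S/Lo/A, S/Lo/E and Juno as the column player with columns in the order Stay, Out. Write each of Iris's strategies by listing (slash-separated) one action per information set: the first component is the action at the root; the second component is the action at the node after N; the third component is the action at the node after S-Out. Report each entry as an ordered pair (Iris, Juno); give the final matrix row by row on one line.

N/Mid/A: (3,6) (3,6) | N/Mid/E: (3,6) (3,6) | N/Lo/A: (3,2) (3,2) | N/Lo/E: (3,2) (3,2) | S/Mid/A: (7,5) (1,5) | S/Mid/E: (7,5) (1,4) | S/Lo/A: (7,5) (1,5) | S/Lo/E: (7,5) (1,4)

            Stay      Out
N/Mid/A    (3,6)    (3,6)
N/Mid/E    (3,6)    (3,6)
 N/Lo/A    (3,2)    (3,2)
 N/Lo/E    (3,2)    (3,2)
S/Mid/A    (7,5)    (1,5)
S/Mid/E    (7,5)    (1,4)
 S/Lo/A    (7,5)    (1,5)
 S/Lo/E    (7,5)    (1,4)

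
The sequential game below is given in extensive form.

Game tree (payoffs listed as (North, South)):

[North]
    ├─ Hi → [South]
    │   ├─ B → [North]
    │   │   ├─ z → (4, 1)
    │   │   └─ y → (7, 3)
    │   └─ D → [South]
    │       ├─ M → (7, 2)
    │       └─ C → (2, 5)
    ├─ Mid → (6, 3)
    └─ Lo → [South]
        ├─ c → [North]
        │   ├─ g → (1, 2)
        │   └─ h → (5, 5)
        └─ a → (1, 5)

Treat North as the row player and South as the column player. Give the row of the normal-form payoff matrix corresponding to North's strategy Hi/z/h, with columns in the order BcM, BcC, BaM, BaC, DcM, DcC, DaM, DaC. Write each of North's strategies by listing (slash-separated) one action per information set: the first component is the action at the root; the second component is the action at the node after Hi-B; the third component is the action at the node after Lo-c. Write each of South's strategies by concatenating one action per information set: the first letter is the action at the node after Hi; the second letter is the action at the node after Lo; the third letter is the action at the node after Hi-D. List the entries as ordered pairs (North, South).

vs BcM: North plays Hi → South plays B at [Hi] → North plays z at [Hi-B] → (4, 1)
vs BcC: North plays Hi → South plays B at [Hi] → North plays z at [Hi-B] → (4, 1)
vs BaM: North plays Hi → South plays B at [Hi] → North plays z at [Hi-B] → (4, 1)
vs BaC: North plays Hi → South plays B at [Hi] → North plays z at [Hi-B] → (4, 1)
vs DcM: North plays Hi → South plays D at [Hi] → South plays M at [Hi-D] → (7, 2)
vs DcC: North plays Hi → South plays D at [Hi] → South plays C at [Hi-D] → (2, 5)
vs DaM: North plays Hi → South plays D at [Hi] → South plays M at [Hi-D] → (7, 2)
vs DaC: North plays Hi → South plays D at [Hi] → South plays C at [Hi-D] → (2, 5)

(4,1) (4,1) (4,1) (4,1) (7,2) (2,5) (7,2) (2,5)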